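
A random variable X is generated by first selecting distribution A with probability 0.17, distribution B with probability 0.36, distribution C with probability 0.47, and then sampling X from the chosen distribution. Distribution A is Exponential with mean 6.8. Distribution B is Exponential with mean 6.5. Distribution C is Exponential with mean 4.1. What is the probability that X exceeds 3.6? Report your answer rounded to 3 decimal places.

Conditional on each component, P(X > 3.6): A: 0.588951; B: 0.574735; C: 0.415593.
By total probability, P(X > 3.6) = 0.17·0.588951 + 0.36·0.574735 + 0.47·0.415593 = 0.502355.

0.502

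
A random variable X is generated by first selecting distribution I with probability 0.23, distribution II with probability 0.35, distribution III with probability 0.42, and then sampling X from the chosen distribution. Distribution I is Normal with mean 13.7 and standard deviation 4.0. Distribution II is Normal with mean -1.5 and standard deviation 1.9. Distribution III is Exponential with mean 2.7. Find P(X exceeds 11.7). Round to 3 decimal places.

Conditional on each component, P(X > 11.7): I: 0.691462; II: 1.86073e-12; III: 0.0131237.
By total probability, P(X > 11.7) = 0.23·0.691462 + 0.35·1.86073e-12 + 0.42·0.0131237 = 0.164548.

0.165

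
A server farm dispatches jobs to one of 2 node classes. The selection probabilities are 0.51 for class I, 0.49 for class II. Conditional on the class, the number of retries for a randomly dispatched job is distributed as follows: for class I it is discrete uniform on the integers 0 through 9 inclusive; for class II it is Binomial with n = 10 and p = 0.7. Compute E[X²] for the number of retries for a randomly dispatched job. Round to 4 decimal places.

39.5740

For each component E[X²] = Var + (mean)², giving I: 28.5; II: 51.1.
Overall E[X²] = 0.51·28.5 + 0.49·51.1 = 39.574.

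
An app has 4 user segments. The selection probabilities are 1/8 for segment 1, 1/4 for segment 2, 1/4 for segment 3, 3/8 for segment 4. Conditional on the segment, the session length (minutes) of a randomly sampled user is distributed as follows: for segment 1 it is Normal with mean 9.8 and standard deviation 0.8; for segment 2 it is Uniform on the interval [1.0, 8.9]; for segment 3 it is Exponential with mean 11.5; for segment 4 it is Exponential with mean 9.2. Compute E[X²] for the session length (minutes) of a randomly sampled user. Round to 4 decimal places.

149.1158

For each component E[X²] = Var + (mean)², giving 1: 96.68; 2: 29.7033; 3: 264.5; 4: 169.28.
Overall E[X²] = 0.125·96.68 + 0.25·29.7033 + 0.25·264.5 + 0.375·169.28 = 149.116.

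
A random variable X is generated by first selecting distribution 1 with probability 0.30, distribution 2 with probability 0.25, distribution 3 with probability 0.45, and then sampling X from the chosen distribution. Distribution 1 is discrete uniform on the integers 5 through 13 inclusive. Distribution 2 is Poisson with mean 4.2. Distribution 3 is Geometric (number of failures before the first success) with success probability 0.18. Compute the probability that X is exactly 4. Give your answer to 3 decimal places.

Conditional on each component, P(X = 4): 1: 0; 2: 0.194424; 3: 0.0813819.
By total probability, P(X = 4) = 0.3·0 + 0.25·0.194424 + 0.45·0.0813819 = 0.0852278.

0.085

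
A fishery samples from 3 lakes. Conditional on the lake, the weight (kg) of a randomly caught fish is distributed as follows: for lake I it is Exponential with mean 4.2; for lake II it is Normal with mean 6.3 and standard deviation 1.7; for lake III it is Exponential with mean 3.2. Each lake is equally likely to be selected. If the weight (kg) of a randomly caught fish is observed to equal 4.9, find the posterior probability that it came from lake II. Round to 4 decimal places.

Likelihoods f(4.9 | ·): I: 0.0741436; II: 0.167183; III: 0.0675829.
Posterior ∝ prior × likelihood. Numerator for II: 0.333333·0.167183 = 0.0557276.
Normalizing constant: 0.333333·0.0741436 + 0.333333·0.167183 + 0.333333·0.0675829 = 0.10297.
P(II | observation) = 0.0557276 / 0.10297 = 0.541204.

0.5412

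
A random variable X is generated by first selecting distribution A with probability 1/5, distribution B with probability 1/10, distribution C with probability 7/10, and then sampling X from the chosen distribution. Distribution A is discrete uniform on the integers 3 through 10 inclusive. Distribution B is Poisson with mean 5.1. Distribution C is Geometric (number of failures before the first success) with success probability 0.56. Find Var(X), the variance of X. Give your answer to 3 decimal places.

Per component, A: μ=6.5, E[X²]=47.5; B: μ=5.1, E[X²]=31.11; C: μ=0.785714, E[X²]=2.02041.
E[X] = 0.2·6.5 + 0.1·5.1 + 0.7·0.785714 = 2.36.
E[X²] = 0.2·47.5 + 0.1·31.11 + 0.7·2.02041 = 14.0253.
Var(X) = E[X²] − (E[X])² = 14.0253 − 5.5696 = 8.45569.

8.456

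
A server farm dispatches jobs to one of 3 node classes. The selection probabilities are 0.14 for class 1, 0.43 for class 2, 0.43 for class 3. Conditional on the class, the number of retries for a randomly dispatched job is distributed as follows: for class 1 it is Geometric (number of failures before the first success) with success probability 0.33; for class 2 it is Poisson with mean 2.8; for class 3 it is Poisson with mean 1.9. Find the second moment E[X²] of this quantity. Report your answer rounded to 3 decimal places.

For each component E[X²] = Var + (mean)², giving 1: 10.2746; 2: 10.64; 3: 5.51.
Overall E[X²] = 0.14·10.2746 + 0.43·10.64 + 0.43·5.51 = 8.38294.

8.383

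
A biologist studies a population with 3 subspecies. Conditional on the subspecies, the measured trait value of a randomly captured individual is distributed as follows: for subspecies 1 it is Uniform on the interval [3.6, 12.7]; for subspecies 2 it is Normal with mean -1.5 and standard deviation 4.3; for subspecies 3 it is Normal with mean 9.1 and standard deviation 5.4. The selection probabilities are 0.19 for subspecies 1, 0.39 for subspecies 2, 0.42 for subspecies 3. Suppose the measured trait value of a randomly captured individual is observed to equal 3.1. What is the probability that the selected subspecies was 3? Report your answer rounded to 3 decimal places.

0.450

Likelihoods f(3.1 | ·): 1: 0; 2: 0.0523525; 3: 0.0398505.
Posterior ∝ prior × likelihood. Numerator for 3: 0.42·0.0398505 = 0.0167372.
Normalizing constant: 0.19·0 + 0.39·0.0523525 + 0.42·0.0398505 = 0.0371547.
P(3 | observation) = 0.0167372 / 0.0371547 = 0.450473.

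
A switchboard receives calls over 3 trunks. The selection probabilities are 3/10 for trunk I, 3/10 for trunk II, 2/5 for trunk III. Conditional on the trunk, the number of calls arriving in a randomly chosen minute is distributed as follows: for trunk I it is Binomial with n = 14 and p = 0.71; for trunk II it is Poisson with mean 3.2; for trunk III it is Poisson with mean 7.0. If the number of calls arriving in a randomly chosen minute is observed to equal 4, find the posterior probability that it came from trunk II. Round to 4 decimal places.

0.5921

Likelihoods P(X=4 | ·): I: 0.00107016; II: 0.178093; III: 0.0912262.
Posterior ∝ prior × likelihood. Numerator for II: 0.3·0.178093 = 0.0534278.
Normalizing constant: 0.3·0.00107016 + 0.3·0.178093 + 0.4·0.0912262 = 0.0902394.
P(II | observation) = 0.0534278 / 0.0902394 = 0.592068.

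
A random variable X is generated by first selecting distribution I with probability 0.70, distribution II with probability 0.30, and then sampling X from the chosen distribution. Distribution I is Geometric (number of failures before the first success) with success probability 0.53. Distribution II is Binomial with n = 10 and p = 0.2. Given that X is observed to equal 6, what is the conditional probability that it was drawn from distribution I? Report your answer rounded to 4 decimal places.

Likelihoods P(X=6 | ·): I: 0.00571298; II: 0.00550502.
Posterior ∝ prior × likelihood. Numerator for I: 0.7·0.00571298 = 0.00399909.
Normalizing constant: 0.7·0.00571298 + 0.3·0.00550502 = 0.0056506.
P(I | observation) = 0.00399909 / 0.0056506 = 0.707729.

0.7077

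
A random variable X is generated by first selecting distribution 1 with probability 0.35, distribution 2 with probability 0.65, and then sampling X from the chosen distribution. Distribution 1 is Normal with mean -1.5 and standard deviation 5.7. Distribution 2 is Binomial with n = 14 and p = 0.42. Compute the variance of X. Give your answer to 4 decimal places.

25.9789

Per component, 1: μ=-1.5, E[X²]=34.74; 2: μ=5.88, E[X²]=37.9848.
E[X] = 0.35·-1.5 + 0.65·5.88 = 3.297.
E[X²] = 0.35·34.74 + 0.65·37.9848 = 36.8491.
Var(X) = E[X²] − (E[X])² = 36.8491 − 10.8702 = 25.9789.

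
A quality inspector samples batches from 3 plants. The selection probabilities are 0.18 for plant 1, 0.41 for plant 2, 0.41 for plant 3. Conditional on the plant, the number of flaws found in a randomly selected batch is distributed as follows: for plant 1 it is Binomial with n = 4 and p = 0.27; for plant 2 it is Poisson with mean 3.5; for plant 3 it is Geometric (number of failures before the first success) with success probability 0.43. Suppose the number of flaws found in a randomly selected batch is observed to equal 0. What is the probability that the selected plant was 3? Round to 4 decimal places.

0.7352

Likelihoods P(X=0 | ·): 1: 0.283982; 2: 0.0301974; 3: 0.43.
Posterior ∝ prior × likelihood. Numerator for 3: 0.41·0.43 = 0.1763.
Normalizing constant: 0.18·0.283982 + 0.41·0.0301974 + 0.41·0.43 = 0.239798.
P(3 | observation) = 0.1763 / 0.239798 = 0.735203.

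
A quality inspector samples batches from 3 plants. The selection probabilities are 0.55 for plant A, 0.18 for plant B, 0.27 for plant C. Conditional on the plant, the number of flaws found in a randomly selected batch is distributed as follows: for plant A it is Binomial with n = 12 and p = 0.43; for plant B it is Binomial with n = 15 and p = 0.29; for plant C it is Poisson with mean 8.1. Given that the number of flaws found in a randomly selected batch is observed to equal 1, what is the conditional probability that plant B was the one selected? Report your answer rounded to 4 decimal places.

0.4983

Likelihoods P(X=1 | ·): A: 0.0106481; B: 0.0359837; C: 0.00245867.
Posterior ∝ prior × likelihood. Numerator for B: 0.18·0.0359837 = 0.00647707.
Normalizing constant: 0.55·0.0106481 + 0.18·0.0359837 + 0.27·0.00245867 = 0.0129974.
P(B | observation) = 0.00647707 / 0.0129974 = 0.498337.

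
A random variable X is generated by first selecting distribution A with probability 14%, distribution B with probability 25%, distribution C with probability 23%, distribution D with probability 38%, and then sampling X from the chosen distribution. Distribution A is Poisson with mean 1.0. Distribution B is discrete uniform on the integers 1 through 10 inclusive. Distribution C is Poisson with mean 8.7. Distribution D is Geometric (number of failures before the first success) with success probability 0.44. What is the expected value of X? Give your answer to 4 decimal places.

3.9996

Component means — A: 1; B: 5.5; C: 8.7; D: 1.27273.
E[X] = 0.14·1 + 0.25·5.5 + 0.23·8.7 + 0.38·1.27273 = 3.99964.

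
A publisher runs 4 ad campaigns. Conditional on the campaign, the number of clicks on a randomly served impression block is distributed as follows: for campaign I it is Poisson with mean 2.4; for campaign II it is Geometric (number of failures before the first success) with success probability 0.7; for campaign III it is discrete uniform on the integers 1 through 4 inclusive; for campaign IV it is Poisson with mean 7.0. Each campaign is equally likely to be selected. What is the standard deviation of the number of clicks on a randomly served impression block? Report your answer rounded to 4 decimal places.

Per component, I: μ=2.4, E[X²]=8.16; II: μ=0.428571, E[X²]=0.795918; III: μ=2.5, E[X²]=7.5; IV: μ=7, E[X²]=56.
E[X] = 0.25·2.4 + 0.25·0.428571 + 0.25·2.5 + 0.25·7 = 3.08214.
E[X²] = 0.25·8.16 + 0.25·0.795918 + 0.25·7.5 + 0.25·56 = 18.114.
Var(X) = E[X²] − (E[X])² = 18.114 − 9.4996 = 8.61437.
SD(X) = √8.61437 = 2.93503.

2.9350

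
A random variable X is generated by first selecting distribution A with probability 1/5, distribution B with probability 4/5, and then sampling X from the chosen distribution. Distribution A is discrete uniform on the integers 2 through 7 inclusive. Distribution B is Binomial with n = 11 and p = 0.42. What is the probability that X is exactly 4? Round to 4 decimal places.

Conditional on each component, P(X = 4): A: 0.166667; B: 0.226729.
By total probability, P(X = 4) = 0.2·0.166667 + 0.8·0.226729 = 0.214717.

0.2147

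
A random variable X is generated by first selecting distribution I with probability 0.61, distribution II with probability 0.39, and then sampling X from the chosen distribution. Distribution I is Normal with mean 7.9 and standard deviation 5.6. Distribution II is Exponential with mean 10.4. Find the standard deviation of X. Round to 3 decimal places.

Per component, I: μ=7.9, E[X²]=93.77; II: μ=10.4, E[X²]=216.32.
E[X] = 0.61·7.9 + 0.39·10.4 = 8.875.
E[X²] = 0.61·93.77 + 0.39·216.32 = 141.565.
Var(X) = E[X²] − (E[X])² = 141.565 − 78.7656 = 62.7989.
SD(X) = √62.7989 = 7.92457.

7.925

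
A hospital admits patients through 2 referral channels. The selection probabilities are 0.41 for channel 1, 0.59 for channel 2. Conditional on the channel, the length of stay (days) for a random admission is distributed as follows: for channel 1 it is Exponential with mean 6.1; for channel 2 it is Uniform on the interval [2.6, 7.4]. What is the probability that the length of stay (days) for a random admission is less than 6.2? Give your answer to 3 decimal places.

0.704

Conditional on each channel, P(X < 6.2): 1: 0.638102; 2: 0.75.
By total probability, P(X < 6.2) = 0.41·0.638102 + 0.59·0.75 = 0.704122.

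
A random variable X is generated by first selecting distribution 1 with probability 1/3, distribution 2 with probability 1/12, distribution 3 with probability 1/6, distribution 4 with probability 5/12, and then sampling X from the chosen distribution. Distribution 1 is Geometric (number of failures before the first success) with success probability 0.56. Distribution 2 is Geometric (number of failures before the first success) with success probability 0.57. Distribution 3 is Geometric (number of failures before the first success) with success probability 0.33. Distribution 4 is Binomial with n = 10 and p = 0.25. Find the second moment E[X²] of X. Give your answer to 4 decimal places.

For each component E[X²] = Var + (mean)², giving 1: 2.02041; 2: 1.89258; 3: 10.2746; 4: 8.125.
Overall E[X²] = 0.333333·2.02041 + 0.0833333·1.89258 + 0.166667·10.2746 + 0.416667·8.125 = 5.92903.

5.9290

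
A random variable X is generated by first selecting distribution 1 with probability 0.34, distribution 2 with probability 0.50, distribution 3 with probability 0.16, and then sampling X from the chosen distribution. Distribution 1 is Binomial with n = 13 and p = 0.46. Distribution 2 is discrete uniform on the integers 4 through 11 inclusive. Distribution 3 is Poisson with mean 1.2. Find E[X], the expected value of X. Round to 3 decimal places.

5.975

Component means — 1: 5.98; 2: 7.5; 3: 1.2.
E[X] = 0.34·5.98 + 0.5·7.5 + 0.16·1.2 = 5.9752.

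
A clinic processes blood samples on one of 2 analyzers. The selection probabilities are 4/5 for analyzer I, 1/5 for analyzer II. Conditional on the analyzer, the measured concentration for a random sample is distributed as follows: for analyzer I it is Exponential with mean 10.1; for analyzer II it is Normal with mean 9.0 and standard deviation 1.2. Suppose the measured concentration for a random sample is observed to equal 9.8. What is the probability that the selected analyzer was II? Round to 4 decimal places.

0.6395

Likelihoods f(9.8 | ·): I: 0.0375218; II: 0.266207.
Posterior ∝ prior × likelihood. Numerator for II: 0.2·0.266207 = 0.0532413.
Normalizing constant: 0.8·0.0375218 + 0.2·0.266207 = 0.0832588.
P(II | observation) = 0.0532413 / 0.0832588 = 0.639468.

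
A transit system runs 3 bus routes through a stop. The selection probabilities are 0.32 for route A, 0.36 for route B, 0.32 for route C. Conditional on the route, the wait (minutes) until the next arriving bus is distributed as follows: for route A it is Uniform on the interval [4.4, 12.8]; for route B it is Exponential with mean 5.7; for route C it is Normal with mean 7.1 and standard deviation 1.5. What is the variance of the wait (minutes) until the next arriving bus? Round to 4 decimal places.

Per component, A: μ=8.6, E[X²]=79.84; B: μ=5.7, E[X²]=64.98; C: μ=7.1, E[X²]=52.66.
E[X] = 0.32·8.6 + 0.36·5.7 + 0.32·7.1 = 7.076.
E[X²] = 0.32·79.84 + 0.36·64.98 + 0.32·52.66 = 65.7928.
Var(X) = E[X²] − (E[X])² = 65.7928 − 50.0698 = 15.723.

15.7230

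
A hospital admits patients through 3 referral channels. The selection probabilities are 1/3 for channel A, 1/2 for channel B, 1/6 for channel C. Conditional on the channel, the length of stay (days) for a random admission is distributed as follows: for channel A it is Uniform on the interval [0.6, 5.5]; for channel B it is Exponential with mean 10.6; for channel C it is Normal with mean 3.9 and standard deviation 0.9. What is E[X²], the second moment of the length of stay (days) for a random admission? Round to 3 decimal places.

For each component E[X²] = Var + (mean)², giving A: 11.3033; B: 224.72; C: 16.02.
Overall E[X²] = 0.333333·11.3033 + 0.5·224.72 + 0.166667·16.02 = 118.798.

118.798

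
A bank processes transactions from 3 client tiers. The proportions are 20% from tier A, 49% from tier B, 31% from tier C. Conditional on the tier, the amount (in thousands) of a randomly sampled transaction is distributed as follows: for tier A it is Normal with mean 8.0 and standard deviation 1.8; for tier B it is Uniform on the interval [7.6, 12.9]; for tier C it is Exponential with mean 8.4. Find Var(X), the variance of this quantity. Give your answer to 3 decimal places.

Per component, A: μ=8, E[X²]=67.24; B: μ=10.25, E[X²]=107.403; C: μ=8.4, E[X²]=141.12.
E[X] = 0.2·8 + 0.49·10.25 + 0.31·8.4 = 9.2265.
E[X²] = 0.2·67.24 + 0.49·107.403 + 0.31·141.12 = 109.823.
Var(X) = E[X²] − (E[X])² = 109.823 − 85.1283 = 24.6945.

24.695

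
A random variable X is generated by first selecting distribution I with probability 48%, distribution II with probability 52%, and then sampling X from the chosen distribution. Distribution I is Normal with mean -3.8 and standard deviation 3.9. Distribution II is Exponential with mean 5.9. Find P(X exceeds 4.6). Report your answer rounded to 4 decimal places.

Conditional on each component, P(X > 4.6): I: 0.0156261; II: 0.458561.
By total probability, P(X > 4.6) = 0.48·0.0156261 + 0.52·0.458561 = 0.245952.

0.2460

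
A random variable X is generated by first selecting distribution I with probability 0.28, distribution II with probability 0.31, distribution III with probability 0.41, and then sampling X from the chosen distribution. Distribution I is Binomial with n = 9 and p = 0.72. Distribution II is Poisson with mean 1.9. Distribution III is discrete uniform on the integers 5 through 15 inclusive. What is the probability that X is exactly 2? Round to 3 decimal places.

0.084

Conditional on each component, P(X = 2): I: 0.0025181; II: 0.269971; III: 0.
By total probability, P(X = 2) = 0.28·0.0025181 + 0.31·0.269971 + 0.41·0 = 0.0843962.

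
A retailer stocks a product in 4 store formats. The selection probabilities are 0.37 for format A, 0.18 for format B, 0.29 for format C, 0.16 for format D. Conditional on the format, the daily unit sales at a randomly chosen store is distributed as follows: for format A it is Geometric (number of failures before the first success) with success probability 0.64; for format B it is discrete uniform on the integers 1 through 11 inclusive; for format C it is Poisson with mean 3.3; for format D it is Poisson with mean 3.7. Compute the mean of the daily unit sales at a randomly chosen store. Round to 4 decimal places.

Component means — A: 0.5625; B: 6; C: 3.3; D: 3.7.
E[X] = 0.37·0.5625 + 0.18·6 + 0.29·3.3 + 0.16·3.7 = 2.83712.

2.8371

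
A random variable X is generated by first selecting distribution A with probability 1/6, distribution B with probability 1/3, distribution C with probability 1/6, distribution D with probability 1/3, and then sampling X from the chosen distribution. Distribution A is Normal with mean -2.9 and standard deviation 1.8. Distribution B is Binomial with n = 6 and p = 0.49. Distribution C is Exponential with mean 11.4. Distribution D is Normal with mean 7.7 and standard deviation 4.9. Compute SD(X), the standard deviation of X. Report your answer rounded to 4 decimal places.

7.1955

Per component, A: μ=-2.9, E[X²]=11.65; B: μ=2.94, E[X²]=10.143; C: μ=11.4, E[X²]=259.92; D: μ=7.7, E[X²]=83.3.
E[X] = 0.166667·-2.9 + 0.333333·2.94 + 0.166667·11.4 + 0.333333·7.7 = 4.96333.
E[X²] = 0.166667·11.65 + 0.333333·10.143 + 0.166667·259.92 + 0.333333·83.3 = 76.4093.
Var(X) = E[X²] − (E[X])² = 76.4093 − 24.6347 = 51.7747.
SD(X) = √51.7747 = 7.19546.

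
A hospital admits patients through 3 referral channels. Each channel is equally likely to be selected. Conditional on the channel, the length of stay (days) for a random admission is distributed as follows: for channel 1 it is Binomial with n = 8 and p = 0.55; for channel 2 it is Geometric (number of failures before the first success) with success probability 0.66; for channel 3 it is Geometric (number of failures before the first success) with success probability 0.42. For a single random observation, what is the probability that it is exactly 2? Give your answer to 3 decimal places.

0.096

Conditional on each channel, P(X = 2): 1: 0.0703329; 2: 0.076296; 3: 0.141288.
By total probability, P(X = 2) = 0.333333·0.0703329 + 0.333333·0.076296 + 0.333333·0.141288 = 0.0959723.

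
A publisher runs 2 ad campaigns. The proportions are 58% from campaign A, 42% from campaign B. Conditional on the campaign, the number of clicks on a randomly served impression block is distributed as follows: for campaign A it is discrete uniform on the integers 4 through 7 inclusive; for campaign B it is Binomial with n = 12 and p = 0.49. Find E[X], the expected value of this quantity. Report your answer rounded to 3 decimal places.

Component means — A: 5.5; B: 5.88.
E[X] = 0.58·5.5 + 0.42·5.88 = 5.6596.

5.660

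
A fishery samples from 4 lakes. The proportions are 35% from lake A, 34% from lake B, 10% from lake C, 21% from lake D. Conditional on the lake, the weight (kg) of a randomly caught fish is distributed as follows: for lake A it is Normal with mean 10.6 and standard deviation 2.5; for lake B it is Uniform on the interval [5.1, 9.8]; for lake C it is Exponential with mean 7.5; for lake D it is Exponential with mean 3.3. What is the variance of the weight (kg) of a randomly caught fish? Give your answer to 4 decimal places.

17.7594

Per component, A: μ=10.6, E[X²]=118.61; B: μ=7.45, E[X²]=57.3433; C: μ=7.5, E[X²]=112.5; D: μ=3.3, E[X²]=21.78.
E[X] = 0.35·10.6 + 0.34·7.45 + 0.1·7.5 + 0.21·3.3 = 7.686.
E[X²] = 0.35·118.61 + 0.34·57.3433 + 0.1·112.5 + 0.21·21.78 = 76.834.
Var(X) = E[X²] − (E[X])² = 76.834 − 59.0746 = 17.7594.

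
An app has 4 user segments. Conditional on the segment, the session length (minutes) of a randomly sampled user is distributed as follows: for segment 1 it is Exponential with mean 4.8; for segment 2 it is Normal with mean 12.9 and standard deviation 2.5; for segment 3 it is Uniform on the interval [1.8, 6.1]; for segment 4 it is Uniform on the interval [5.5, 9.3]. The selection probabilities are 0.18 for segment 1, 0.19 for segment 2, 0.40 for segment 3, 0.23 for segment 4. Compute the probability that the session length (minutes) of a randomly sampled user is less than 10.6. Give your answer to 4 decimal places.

0.8242

Conditional on each segment, P(X < 10.6): 1: 0.890116; 2: 0.178786; 3: 1; 4: 1.
By total probability, P(X < 10.6) = 0.18·0.890116 + 0.19·0.178786 + 0.4·1 + 0.23·1 = 0.82419.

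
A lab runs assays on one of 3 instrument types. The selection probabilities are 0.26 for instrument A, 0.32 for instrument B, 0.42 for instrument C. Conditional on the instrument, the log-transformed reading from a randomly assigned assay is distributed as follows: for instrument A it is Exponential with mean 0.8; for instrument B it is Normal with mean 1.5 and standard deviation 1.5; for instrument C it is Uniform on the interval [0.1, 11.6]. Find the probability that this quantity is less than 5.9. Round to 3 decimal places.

Conditional on each instrument, P(X < 5.9): A: 0.999373; B: 0.998323; C: 0.504348.
By total probability, P(X < 5.9) = 0.26·0.999373 + 0.32·0.998323 + 0.42·0.504348 = 0.791127.

0.791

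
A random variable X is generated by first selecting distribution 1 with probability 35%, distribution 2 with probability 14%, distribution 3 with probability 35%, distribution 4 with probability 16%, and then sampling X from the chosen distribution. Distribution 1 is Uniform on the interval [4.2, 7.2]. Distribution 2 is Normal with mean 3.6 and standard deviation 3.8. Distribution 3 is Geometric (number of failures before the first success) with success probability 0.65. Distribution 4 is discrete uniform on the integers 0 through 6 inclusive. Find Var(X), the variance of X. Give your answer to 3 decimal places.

7.909

Per component, 1: μ=5.7, E[X²]=33.24; 2: μ=3.6, E[X²]=27.4; 3: μ=0.538462, E[X²]=1.11834; 4: μ=3, E[X²]=13.
E[X] = 0.35·5.7 + 0.14·3.6 + 0.35·0.538462 + 0.16·3 = 3.16746.
E[X²] = 0.35·33.24 + 0.14·27.4 + 0.35·1.11834 + 0.16·13 = 17.9414.
Var(X) = E[X²] − (E[X])² = 17.9414 − 10.0328 = 7.90861.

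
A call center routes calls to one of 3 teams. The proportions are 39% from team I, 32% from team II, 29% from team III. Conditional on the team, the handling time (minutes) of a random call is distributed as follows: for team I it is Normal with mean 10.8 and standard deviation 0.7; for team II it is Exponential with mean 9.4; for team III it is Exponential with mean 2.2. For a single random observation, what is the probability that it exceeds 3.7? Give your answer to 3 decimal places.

Conditional on each team, P(X > 3.7): I: 1; II: 0.674612; III: 0.186035.
By total probability, P(X > 3.7) = 0.39·1 + 0.32·0.674612 + 0.29·0.186035 = 0.659826.

0.660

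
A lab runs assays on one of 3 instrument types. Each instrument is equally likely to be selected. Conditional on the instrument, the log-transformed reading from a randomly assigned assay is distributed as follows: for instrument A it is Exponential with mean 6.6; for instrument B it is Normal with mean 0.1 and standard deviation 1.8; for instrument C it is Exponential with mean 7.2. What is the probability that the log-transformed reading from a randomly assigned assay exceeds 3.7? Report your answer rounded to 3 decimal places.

0.397

Conditional on each instrument, P(X > 3.7): A: 0.570863; B: 0.0227501; C: 0.598165.
By total probability, P(X > 3.7) = 0.333333·0.570863 + 0.333333·0.0227501 + 0.333333·0.598165 = 0.397259.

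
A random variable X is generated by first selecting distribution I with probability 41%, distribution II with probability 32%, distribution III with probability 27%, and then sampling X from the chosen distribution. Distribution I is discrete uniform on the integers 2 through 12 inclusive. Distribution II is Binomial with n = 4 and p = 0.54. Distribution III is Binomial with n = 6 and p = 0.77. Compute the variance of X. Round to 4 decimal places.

Per component, I: μ=7, E[X²]=59; II: μ=2.16, E[X²]=5.6592; III: μ=4.62, E[X²]=22.407.
E[X] = 0.41·7 + 0.32·2.16 + 0.27·4.62 = 4.8086.
E[X²] = 0.41·59 + 0.32·5.6592 + 0.27·22.407 = 32.0508.
Var(X) = E[X²] − (E[X])² = 32.0508 − 23.1226 = 8.9282.

8.9282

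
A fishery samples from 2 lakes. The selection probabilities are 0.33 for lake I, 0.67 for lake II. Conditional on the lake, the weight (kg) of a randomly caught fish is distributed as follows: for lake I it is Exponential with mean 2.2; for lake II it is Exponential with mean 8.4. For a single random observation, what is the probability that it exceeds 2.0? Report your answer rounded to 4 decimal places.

Conditional on each lake, P(X > 2.0): I: 0.40289; II: 0.788128.
By total probability, P(X > 2.0) = 0.33·0.40289 + 0.67·0.788128 = 0.660999.

0.6610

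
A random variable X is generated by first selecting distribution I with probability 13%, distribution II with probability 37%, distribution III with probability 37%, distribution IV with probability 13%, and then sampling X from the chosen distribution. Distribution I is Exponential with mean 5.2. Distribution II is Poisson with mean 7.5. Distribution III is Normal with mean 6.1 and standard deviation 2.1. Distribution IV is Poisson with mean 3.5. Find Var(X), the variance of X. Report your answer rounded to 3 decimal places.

Per component, I: μ=5.2, E[X²]=54.08; II: μ=7.5, E[X²]=63.75; III: μ=6.1, E[X²]=41.62; IV: μ=3.5, E[X²]=15.75.
E[X] = 0.13·5.2 + 0.37·7.5 + 0.37·6.1 + 0.13·3.5 = 6.163.
E[X²] = 0.13·54.08 + 0.37·63.75 + 0.37·41.62 + 0.13·15.75 = 48.0648.
Var(X) = E[X²] − (E[X])² = 48.0648 − 37.9826 = 10.0822.

10.082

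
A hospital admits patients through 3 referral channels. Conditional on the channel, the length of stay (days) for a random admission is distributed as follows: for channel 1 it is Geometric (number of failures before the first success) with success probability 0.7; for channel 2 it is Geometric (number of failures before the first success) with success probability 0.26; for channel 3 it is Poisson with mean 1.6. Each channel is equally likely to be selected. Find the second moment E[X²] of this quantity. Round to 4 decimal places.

8.0011

For each component E[X²] = Var + (mean)², giving 1: 0.795918; 2: 19.0473; 3: 4.16.
Overall E[X²] = 0.333333·0.795918 + 0.333333·19.0473 + 0.333333·4.16 = 8.00109.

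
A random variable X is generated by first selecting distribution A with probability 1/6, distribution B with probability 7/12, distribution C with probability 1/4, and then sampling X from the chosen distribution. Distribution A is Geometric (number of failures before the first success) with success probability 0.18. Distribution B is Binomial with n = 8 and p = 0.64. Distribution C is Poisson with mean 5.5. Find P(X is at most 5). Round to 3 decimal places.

Conditional on each component, P(X ≤ 5): A: 0.695993; B: 0.59582; C: 0.528919.
By total probability, P(X ≤ 5) = 0.166667·0.695993 + 0.583333·0.59582 + 0.25·0.528919 = 0.59579.

0.596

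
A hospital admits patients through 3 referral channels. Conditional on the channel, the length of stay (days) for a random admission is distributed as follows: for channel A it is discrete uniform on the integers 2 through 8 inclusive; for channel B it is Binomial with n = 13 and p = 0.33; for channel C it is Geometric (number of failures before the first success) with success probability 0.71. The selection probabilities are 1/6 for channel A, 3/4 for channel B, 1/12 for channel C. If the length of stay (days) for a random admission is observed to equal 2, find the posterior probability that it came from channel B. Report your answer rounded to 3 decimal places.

0.730

Likelihoods P(X=2 | ·): A: 0.142857; B: 0.10374; C: 0.059711.
Posterior ∝ prior × likelihood. Numerator for B: 0.75·0.10374 = 0.0778048.
Normalizing constant: 0.166667·0.142857 + 0.75·0.10374 + 0.0833333·0.059711 = 0.10659.
P(B | observation) = 0.0778048 / 0.10659 = 0.729943.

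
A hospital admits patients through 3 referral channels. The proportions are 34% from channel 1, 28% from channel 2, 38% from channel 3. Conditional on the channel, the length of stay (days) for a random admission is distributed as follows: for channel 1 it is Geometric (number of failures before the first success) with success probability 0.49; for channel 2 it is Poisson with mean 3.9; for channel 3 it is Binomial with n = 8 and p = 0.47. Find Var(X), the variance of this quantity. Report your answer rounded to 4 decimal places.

4.3071

Per component, 1: μ=1.04082, E[X²]=3.20741; 2: μ=3.9, E[X²]=19.11; 3: μ=3.76, E[X²]=16.1304.
E[X] = 0.34·1.04082 + 0.28·3.9 + 0.38·3.76 = 2.87468.
E[X²] = 0.34·3.20741 + 0.28·19.11 + 0.38·16.1304 = 12.5709.
Var(X) = E[X²] − (E[X])² = 12.5709 − 8.26377 = 4.3071.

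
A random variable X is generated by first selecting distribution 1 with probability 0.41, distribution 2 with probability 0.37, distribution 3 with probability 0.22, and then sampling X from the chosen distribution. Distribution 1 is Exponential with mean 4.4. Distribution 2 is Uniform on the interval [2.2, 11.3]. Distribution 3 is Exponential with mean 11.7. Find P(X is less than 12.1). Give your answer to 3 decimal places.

0.896

Conditional on each component, P(X < 12.1): 1: 0.936072; 2: 1; 3: 0.644485.
By total probability, P(X < 12.1) = 0.41·0.936072 + 0.37·1 + 0.22·0.644485 = 0.895576.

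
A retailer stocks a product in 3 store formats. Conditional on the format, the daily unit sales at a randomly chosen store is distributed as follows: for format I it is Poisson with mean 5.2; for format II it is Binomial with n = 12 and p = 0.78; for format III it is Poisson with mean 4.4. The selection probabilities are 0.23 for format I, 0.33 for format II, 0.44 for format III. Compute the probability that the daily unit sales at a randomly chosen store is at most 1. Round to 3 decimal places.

0.037

Conditional on each format, P(X ≤ 1): I: 0.0342027; II: 5.59777e-07; III: 0.0662976.
By total probability, P(X ≤ 1) = 0.23·0.0342027 + 0.33·5.59777e-07 + 0.44·0.0662976 = 0.0370378.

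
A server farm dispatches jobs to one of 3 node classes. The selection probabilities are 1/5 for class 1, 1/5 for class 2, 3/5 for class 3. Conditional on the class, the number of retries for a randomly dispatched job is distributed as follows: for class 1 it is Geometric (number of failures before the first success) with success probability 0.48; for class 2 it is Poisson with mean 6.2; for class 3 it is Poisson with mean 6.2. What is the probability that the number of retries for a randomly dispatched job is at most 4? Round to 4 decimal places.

0.3997

Conditional on each class, P(X ≤ 4): 1: 0.96198; 2: 0.259177; 3: 0.259177.
By total probability, P(X ≤ 4) = 0.2·0.96198 + 0.2·0.259177 + 0.6·0.259177 = 0.399738.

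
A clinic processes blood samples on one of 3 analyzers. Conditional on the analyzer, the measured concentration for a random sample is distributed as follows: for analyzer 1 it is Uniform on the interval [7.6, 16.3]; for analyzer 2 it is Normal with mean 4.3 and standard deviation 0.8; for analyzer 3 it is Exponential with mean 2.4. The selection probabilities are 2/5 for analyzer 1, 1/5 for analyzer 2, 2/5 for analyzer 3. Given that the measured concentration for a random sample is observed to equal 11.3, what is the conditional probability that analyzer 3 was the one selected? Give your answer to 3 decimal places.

0.032

Likelihoods f(11.3 | ·): 1: 0.114943; 2: 1.18164e-17; 3: 0.00375825.
Posterior ∝ prior × likelihood. Numerator for 3: 0.4·0.00375825 = 0.0015033.
Normalizing constant: 0.4·0.114943 + 0.2·1.18164e-17 + 0.4·0.00375825 = 0.0474803.
P(3 | observation) = 0.0015033 / 0.0474803 = 0.0316615.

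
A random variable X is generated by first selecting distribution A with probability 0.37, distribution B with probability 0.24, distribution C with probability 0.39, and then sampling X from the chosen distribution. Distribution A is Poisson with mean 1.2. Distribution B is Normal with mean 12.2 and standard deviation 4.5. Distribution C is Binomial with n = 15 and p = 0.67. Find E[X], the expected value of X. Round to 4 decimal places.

Component means — A: 1.2; B: 12.2; C: 10.05.
E[X] = 0.37·1.2 + 0.24·12.2 + 0.39·10.05 = 7.2915.

7.2915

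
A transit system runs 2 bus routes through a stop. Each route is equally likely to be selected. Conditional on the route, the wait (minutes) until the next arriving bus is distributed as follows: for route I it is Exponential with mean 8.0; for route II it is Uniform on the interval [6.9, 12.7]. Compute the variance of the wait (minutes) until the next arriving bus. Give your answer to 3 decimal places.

Per component, I: μ=8, E[X²]=128; II: μ=9.8, E[X²]=98.8433.
E[X] = 0.5·8 + 0.5·9.8 = 8.9.
E[X²] = 0.5·128 + 0.5·98.8433 = 113.422.
Var(X) = E[X²] − (E[X])² = 113.422 − 79.21 = 34.2117.

34.212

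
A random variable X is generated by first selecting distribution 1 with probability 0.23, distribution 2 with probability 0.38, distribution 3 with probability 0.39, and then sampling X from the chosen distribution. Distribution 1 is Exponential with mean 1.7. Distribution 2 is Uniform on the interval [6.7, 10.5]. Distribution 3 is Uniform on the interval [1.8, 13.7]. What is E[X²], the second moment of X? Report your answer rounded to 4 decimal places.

For each component E[X²] = Var + (mean)², giving 1: 5.78; 2: 75.1633; 3: 71.8633.
Overall E[X²] = 0.23·5.78 + 0.38·75.1633 + 0.39·71.8633 = 57.9182.

57.9182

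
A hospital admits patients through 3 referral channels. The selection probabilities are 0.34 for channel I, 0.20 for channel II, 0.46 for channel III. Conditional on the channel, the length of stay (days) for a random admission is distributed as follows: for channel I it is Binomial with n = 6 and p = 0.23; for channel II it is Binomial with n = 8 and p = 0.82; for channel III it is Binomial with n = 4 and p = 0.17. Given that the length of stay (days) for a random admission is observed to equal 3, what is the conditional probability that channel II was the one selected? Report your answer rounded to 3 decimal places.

0.025

Likelihoods P(X=3 | ·): I: 0.111093; II: 0.00583435; III: 0.0163112.
Posterior ∝ prior × likelihood. Numerator for II: 0.2·0.00583435 = 0.00116687.
Normalizing constant: 0.34·0.111093 + 0.2·0.00583435 + 0.46·0.0163112 = 0.0464415.
P(II | observation) = 0.00116687 / 0.0464415 = 0.0251255.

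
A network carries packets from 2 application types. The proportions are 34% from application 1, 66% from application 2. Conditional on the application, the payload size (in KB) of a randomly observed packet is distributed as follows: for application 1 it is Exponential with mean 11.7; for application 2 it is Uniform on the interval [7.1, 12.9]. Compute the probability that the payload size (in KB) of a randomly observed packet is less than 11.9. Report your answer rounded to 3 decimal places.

0.763

Conditional on each application, P(X < 11.9): 1: 0.638356; 2: 0.827586.
By total probability, P(X < 11.9) = 0.34·0.638356 + 0.66·0.827586 = 0.763248.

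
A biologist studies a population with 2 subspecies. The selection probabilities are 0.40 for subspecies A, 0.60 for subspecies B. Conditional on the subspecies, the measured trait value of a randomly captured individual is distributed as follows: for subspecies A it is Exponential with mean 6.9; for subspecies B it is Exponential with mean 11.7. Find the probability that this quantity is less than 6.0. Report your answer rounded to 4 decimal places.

0.4731

Conditional on each subspecies, P(X < 6.0): A: 0.580866; B: 0.401196.
By total probability, P(X < 6.0) = 0.4·0.580866 + 0.6·0.401196 = 0.473064.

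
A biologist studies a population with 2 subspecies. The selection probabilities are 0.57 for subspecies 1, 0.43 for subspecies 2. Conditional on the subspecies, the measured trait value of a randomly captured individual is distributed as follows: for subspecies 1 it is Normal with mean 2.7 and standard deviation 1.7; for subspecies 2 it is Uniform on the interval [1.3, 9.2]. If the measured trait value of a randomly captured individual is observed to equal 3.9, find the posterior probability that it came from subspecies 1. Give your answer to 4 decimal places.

Likelihoods f(3.9 | ·): 1: 0.182921; 2: 0.126582.
Posterior ∝ prior × likelihood. Numerator for 1: 0.57·0.182921 = 0.104265.
Normalizing constant: 0.57·0.182921 + 0.43·0.126582 = 0.158695.
P(1 | observation) = 0.104265 / 0.158695 = 0.657013.

0.6570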